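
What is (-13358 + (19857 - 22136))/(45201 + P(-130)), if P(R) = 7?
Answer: -15637/45208 ≈ -0.34589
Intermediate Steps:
(-13358 + (19857 - 22136))/(45201 + P(-130)) = (-13358 + (19857 - 22136))/(45201 + 7) = (-13358 - 2279)/45208 = -15637*1/45208 = -15637/45208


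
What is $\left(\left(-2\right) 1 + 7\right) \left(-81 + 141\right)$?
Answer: $300$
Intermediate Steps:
$\left(\left(-2\right) 1 + 7\right) \left(-81 + 141\right) = \left(-2 + 7\right) 60 = 5 \cdot 60 = 300$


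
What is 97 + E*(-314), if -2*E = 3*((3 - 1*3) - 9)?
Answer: -4142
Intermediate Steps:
E = 27/2 (E = -3*((3 - 1*3) - 9)/2 = -3*((3 - 3) - 9)/2 = -3*(0 - 9)/2 = -3*(-9)/2 = -1/2*(-27) = 27/2 ≈ 13.500)
97 + E*(-314) = 97 + (27/2)*(-314) = 97 - 4239 = -4142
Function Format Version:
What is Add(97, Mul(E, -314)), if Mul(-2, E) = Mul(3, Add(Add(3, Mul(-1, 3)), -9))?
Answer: -4142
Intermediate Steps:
E = Rational(27, 2) (E = Mul(Rational(-1, 2), Mul(3, Add(Add(3, Mul(-1, 3)), -9))) = Mul(Rational(-1, 2), Mul(3, Add(Add(3, -3), -9))) = Mul(Rational(-1, 2), Mul(3, Add(0, -9))) = Mul(Rational(-1, 2), Mul(3, -9)) = Mul(Rational(-1, 2), -27) = Rational(27, 2) ≈ 13.500)
Add(97, Mul(E, -314)) = Add(97, Mul(Rational(27, 2), -314)) = Add(97, -4239) = -4142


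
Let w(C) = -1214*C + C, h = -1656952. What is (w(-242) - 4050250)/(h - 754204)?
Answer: 939176/602789 ≈ 1.5581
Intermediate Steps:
w(C) = -1213*C
(w(-242) - 4050250)/(h - 754204) = (-1213*(-242) - 4050250)/(-1656952 - 754204) = (293546 - 4050250)/(-2411156) = -3756704*(-1/2411156) = 939176/602789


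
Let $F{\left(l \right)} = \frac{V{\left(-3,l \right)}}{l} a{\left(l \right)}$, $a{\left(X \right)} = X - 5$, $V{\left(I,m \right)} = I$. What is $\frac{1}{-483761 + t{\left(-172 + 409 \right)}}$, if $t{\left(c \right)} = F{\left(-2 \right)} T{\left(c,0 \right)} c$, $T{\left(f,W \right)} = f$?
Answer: $- \frac{2}{2147071} \approx -9.315 \cdot 10^{-7}$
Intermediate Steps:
$a{\left(X \right)} = -5 + X$
$F{\left(l \right)} = - \frac{3 \left(-5 + l\right)}{l}$ ($F{\left(l \right)} = - \frac{3}{l} \left(-5 + l\right) = - \frac{3 \left(-5 + l\right)}{l}$)
$t{\left(c \right)} = - \frac{21 c^{2}}{2}$ ($t{\left(c \right)} = \left(-3 + \frac{15}{-2}\right) c c = \left(-3 + 15 \left(- \frac{1}{2}\right)\right) c c = \left(-3 - \frac{15}{2}\right) c c = - \frac{21 c}{2} c = - \frac{21 c^{2}}{2}$)
$\frac{1}{-483761 + t{\left(-172 + 409 \right)}} = \frac{1}{-483761 - \frac{21 \left(-172 + 409\right)^{2}}{2}} = \frac{1}{-483761 - \frac{21 \cdot 237^{2}}{2}} = \frac{1}{-483761 - \frac{1179549}{2}} = \frac{1}{- \frac{2147071}{2}} = - \frac{2}{2147071}$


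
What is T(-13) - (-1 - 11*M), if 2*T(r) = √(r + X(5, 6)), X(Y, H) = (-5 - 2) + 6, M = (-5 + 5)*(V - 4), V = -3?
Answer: 1 + I*√14/2 ≈ 1.0 + 1.8708*I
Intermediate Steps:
M = 0 (M = (-5 + 5)*(-3 - 4) = 0*(-7) = 0)
X(Y, H) = -1 (X(Y, H) = -7 + 6 = -1)
T(r) = √(-1 + r)/2 (T(r) = √(r - 1)/2 = √(-1 + r)/2)
T(-13) - (-1 - 11*M) = √(-1 - 13)/2 - (-1 - 11*0) = √(-14)/2 - (-1 + 0) = (I*√14)/2 - 1*(-1) = I*√14/2 + 1 = 1 + I*√14/2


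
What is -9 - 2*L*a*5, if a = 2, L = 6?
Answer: -129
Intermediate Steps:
-9 - 2*L*a*5 = -9 - 2*6*2*5 = -9 - 24*5 = -9 - 2*60 = -9 - 120 = -129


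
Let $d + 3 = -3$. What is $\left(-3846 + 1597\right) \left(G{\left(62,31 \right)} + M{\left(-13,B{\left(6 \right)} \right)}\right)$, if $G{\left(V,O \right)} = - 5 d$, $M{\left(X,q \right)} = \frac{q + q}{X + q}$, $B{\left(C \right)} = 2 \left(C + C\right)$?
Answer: $- \frac{850122}{11} \approx -77284.0$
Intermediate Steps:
$d = -6$ ($d = -3 - 3 = -6$)
$B{\left(C \right)} = 4 C$ ($B{\left(C \right)} = 2 \cdot 2 C = 4 C$)
$M{\left(X,q \right)} = \frac{2 q}{X + q}$
$G{\left(V,O \right)} = 30$ ($G{\left(V,O \right)} = \left(-5\right) \left(-6\right) = 30$)
$\left(-3846 + 1597\right) \left(G{\left(62,31 \right)} + M{\left(-13,B{\left(6 \right)} \right)}\right) = \left(-3846 + 1597\right) \left(30 + \frac{2 \cdot 4 \cdot 6}{-13 + 4 \cdot 6}\right) = - 2249 \left(30 + 2 \cdot 24 \frac{1}{-13 + 24}\right) = - 2249 \left(30 + 2 \cdot 24 \cdot \frac{1}{11}\right) = - 2249 \left(30 + \frac{48}{11}\right) = \left(-2249\right) \frac{378}{11} = - \frac{850122}{11}$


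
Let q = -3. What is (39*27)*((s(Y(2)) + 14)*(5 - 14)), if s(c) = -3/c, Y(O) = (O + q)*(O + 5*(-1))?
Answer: -123201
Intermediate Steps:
Y(O) = (-5 + O)*(-3 + O) (Y(O) = (O - 3)*(O + 5*(-1)) = (-3 + O)*(O - 5) = (-3 + O)*(-5 + O) = (-5 + O)*(-3 + O))
(39*27)*((s(Y(2)) + 14)*(5 - 14)) = (39*27)*((-3/(15 + 2**2 - 8*2) + 14)*(5 - 14)) = 1053*((-3/(15 + 4 - 16) + 14)*(-9)) = 1053*((-3/3 + 14)*(-9)) = 1053*((-3*1/3 + 14)*(-9)) = 1053*((-1 + 14)*(-9)) = 1053*(13*(-9)) = 1053*(-117) = -123201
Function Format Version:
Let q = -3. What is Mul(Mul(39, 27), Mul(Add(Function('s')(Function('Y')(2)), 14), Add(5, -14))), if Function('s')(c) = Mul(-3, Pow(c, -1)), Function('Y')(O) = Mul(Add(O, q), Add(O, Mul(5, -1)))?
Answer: -123201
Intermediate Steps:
Function('Y')(O) = Mul(Add(-5, O), Add(-3, O)) (Function('Y')(O) = Mul(Add(O, -3), Add(O, Mul(5, -1))) = Mul(Add(-3, O), Add(O, -5)) = Mul(Add(-3, O), Add(-5, O)) = Mul(Add(-5, O), Add(-3, O)))
Mul(Mul(39, 27), Mul(Add(Function('s')(Function('Y')(2)), 14), Add(5, -14))) = Mul(Mul(39, 27), Mul(Add(Mul(-3, Pow(Add(15, Pow(2, 2), Mul(-8, 2)), -1)), 14), Add(5, -14))) = Mul(1053, Mul(Add(Mul(-3, Pow(Add(15, 4, -16), -1)), 14), -9)) = Mul(1053, Mul(Add(Mul(-3, Pow(3, -1)), 14), -9)) = Mul(1053, Mul(Add(Mul(-3, Rational(1, 3)), 14), -9)) = Mul(1053, Mul(Add(-1, 14), -9)) = Mul(1053, Mul(13, -9)) = Mul(1053, -117) = -123201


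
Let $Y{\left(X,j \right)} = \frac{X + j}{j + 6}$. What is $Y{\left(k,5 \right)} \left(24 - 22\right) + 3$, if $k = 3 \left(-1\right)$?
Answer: $\frac{37}{11} \approx 3.3636$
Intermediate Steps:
$k = -3$
$Y{\left(X,j \right)} = \frac{X + j}{6 + j}$
$Y{\left(k,5 \right)} \left(24 - 22\right) + 3 = \frac{-3 + 5}{6 + 5} \left(24 - 22\right) + 3 = \frac{1}{11} \cdot 2 \cdot 2 + 3 = \frac{2}{11} \cdot 2 + 3 = \frac{4}{11} + 3 = \frac{37}{11}$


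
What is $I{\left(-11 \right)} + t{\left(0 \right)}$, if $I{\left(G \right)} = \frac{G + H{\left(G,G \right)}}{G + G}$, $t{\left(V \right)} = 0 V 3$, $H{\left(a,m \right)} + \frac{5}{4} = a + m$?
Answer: $\frac{137}{88} \approx 1.5568$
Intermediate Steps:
$H{\left(a,m \right)} = - \frac{5}{4} + a + m$ ($H{\left(a,m \right)} = - \frac{5}{4} + \left(a + m\right) = - \frac{5}{4} + a + m$)
$t{\left(V \right)} = 0$ ($t{\left(V \right)} = 0 \cdot 3 = 0$)
$I{\left(G \right)} = \frac{- \frac{5}{4} + 3 G}{2 G}$ ($I{\left(G \right)} = \frac{G + \left(- \frac{5}{4} + G + G\right)}{G + G} = \frac{G + \left(- \frac{5}{4} + 2 G\right)}{2 G} = \left(- \frac{5}{4} + 3 G\right) \frac{1}{2 G} = \frac{- \frac{5}{4} + 3 G}{2 G}$)
$I{\left(-11 \right)} + t{\left(0 \right)} = \frac{-5 + 12 \left(-11\right)}{8 \left(-11\right)} + 0 = \frac{1}{8} \left(- \frac{1}{11}\right) \left(-5 - 132\right) + 0 = \frac{1}{8} \left(- \frac{1}{11}\right) \left(-137\right) + 0 = \frac{137}{88} + 0 = \frac{137}{88}$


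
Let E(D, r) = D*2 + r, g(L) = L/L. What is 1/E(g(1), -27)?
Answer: -1/25 ≈ -0.040000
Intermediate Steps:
g(L) = 1
E(D, r) = r + 2*D (E(D, r) = 2*D + r = r + 2*D)
1/E(g(1), -27) = 1/(-27 + 2*1) = 1/(-27 + 2) = 1/(-25) = -1/25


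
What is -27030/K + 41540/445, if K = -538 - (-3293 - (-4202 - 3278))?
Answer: 2777398/28035 ≈ 99.069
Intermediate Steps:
K = -4725 (K = -538 - (-3293 - 1*(-7480)) = -538 - (-3293 + 7480) = -538 - 1*4187 = -538 - 4187 = -4725)
-27030/K + 41540/445 = -27030/(-4725) + 41540/445 = -27030*(-1/4725) + 41540*(1/445) = 1802/315 + 8308/89 = 2777398/28035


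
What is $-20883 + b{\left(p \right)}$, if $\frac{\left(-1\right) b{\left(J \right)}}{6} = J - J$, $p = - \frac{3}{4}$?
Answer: $-20883$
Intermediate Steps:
$p = - \frac{3}{4}$ ($p = \left(-3\right) \frac{1}{4} = - \frac{3}{4} \approx -0.75$)
$b{\left(J \right)} = 0$ ($b{\left(J \right)} = - 6 \left(J - J\right) = \left(-6\right) 0 = 0$)
$-20883 + b{\left(p \right)} = -20883 + 0 = -20883$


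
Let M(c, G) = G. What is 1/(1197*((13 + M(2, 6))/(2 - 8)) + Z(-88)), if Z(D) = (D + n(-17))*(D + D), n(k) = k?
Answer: 2/29379 ≈ 6.8076e-5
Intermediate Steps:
Z(D) = 2*D*(-17 + D) (Z(D) = (D - 17)*(D + D) = (-17 + D)*(2*D) = 2*D*(-17 + D))
1/(1197*((13 + M(2, 6))/(2 - 8)) + Z(-88)) = 1/(1197*((13 + 6)/(2 - 8)) + 2*(-88)*(-17 - 88)) = 1/(1197*(19/(-6)) + 2*(-88)*(-105)) = 1/(1197*(19*(-⅙)) + 18480) = 1/(1197*(-19/6) + 18480) = 1/(-7581/2 + 18480) = 1/(29379/2) = 2/29379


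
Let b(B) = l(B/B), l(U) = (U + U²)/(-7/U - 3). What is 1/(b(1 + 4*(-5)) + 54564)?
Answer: 5/272819 ≈ 1.8327e-5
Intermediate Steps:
l(U) = (U + U²)/(-3 - 7/U)
b(B) = -⅕ (b(B) = (B/B)²*(-1 - B/B)/(7 + 3*(B/B)) = 1²*(-1 - 1*1)/(7 + 3*1) = 1*(-1 - 1)/(7 + 3) = 1*(-2)/10 = 1*(⅒)*(-2) = -⅕)
1/(b(1 + 4*(-5)) + 54564) = 1/(-⅕ + 54564) = 1/(272819/5) = 5/272819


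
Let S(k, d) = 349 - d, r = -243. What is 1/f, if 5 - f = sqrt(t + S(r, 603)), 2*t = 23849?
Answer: -10/23291 - sqrt(46682)/23291 ≈ -0.0097059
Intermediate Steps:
t = 23849/2 (t = (1/2)*23849 = 23849/2 ≈ 11925.)
f = 5 - sqrt(46682)/2 (f = 5 - sqrt(23849/2 + (349 - 1*603)) = 5 - sqrt(23849/2 + (349 - 603)) = 5 - sqrt(23849/2 - 254) = 5 - sqrt(23341/2) = 5 - sqrt(46682)/2 ≈ -103.03)
1/f = 1/(5 - sqrt(46682)/2)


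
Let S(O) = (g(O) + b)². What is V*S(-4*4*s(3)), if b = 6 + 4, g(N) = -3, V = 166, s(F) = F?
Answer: 8134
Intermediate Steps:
b = 10
S(O) = 49 (S(O) = (-3 + 10)² = 7² = 49)
V*S(-4*4*s(3)) = 166*49 = 8134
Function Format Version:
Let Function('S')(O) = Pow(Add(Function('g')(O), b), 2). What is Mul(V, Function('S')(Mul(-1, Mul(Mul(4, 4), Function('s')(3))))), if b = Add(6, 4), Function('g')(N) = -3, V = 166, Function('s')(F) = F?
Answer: 8134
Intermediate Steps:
b = 10
Function('S')(O) = 49 (Function('S')(O) = Pow(Add(-3, 10), 2) = Pow(7, 2) = 49)
Mul(V, Function('S')(Mul(-1, Mul(Mul(4, 4), Function('s')(3))))) = Mul(166, 49) = 8134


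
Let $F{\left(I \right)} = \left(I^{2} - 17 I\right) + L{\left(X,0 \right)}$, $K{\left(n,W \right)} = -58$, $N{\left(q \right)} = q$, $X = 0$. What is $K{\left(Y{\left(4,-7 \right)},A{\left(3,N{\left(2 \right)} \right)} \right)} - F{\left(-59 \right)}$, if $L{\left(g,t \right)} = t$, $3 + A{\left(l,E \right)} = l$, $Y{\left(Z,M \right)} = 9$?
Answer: $-4542$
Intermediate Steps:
$A{\left(l,E \right)} = -3 + l$
$F{\left(I \right)} = I^{2} - 17 I$ ($F{\left(I \right)} = \left(I^{2} - 17 I\right) + 0 = I^{2} - 17 I$)
$K{\left(Y{\left(4,-7 \right)},A{\left(3,N{\left(2 \right)} \right)} \right)} - F{\left(-59 \right)} = -58 - - 59 \left(-17 - 59\right) = -58 - \left(-59\right) \left(-76\right) = -58 - 4484 = -4542$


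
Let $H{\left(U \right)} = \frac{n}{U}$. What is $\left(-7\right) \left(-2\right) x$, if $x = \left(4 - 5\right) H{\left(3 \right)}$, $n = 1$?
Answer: $- \frac{14}{3} \approx -4.6667$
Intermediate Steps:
$H{\left(U \right)} = \frac{1}{U}$ ($H{\left(U \right)} = 1 \frac{1}{U} = \frac{1}{U}$)
$x = - \frac{1}{3}$ ($x = \frac{4 - 5}{3} = \left(-1\right) \frac{1}{3} = - \frac{1}{3} \approx -0.33333$)
$\left(-7\right) \left(-2\right) x = \left(-7\right) \left(-2\right) \left(- \frac{1}{3}\right) = 14 \left(- \frac{1}{3}\right) = - \frac{14}{3}$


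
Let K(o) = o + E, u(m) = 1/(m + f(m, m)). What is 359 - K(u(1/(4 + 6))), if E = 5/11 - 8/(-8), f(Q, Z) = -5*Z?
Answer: 7921/22 ≈ 360.05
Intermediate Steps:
E = 16/11 (E = 5*(1/11) - 8*(-⅛) = 5/11 + 1 = 16/11 ≈ 1.4545)
u(m) = -1/(4*m) (u(m) = 1/(m - 5*m) = 1/(-4*m) = -1/(4*m))
K(o) = 16/11 + o (K(o) = o + 16/11 = 16/11 + o)
359 - K(u(1/(4 + 6))) = 359 - (16/11 - 1/(4*(1/(4 + 6)))) = 359 - (16/11 - 1/(4*(1/10))) = 359 - (16/11 - 1/(4*⅒)) = 359 - (16/11 - ¼*10) = 359 - (16/11 - 5/2) = 359 - 1*(-23/22) = 359 + 23/22 = 7921/22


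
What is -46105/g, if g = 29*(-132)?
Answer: 46105/3828 ≈ 12.044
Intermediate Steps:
g = -3828
-46105/g = -46105/(-3828) = -46105*(-1/3828) = 46105/3828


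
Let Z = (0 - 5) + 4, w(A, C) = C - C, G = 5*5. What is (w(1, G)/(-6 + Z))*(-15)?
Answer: 0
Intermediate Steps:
G = 25
w(A, C) = 0
Z = -1 (Z = -5 + 4 = -1)
(w(1, G)/(-6 + Z))*(-15) = (0/(-6 - 1))*(-15) = (0/(-7))*(-15) = (0*(-⅐))*(-15) = 0*(-15) = 0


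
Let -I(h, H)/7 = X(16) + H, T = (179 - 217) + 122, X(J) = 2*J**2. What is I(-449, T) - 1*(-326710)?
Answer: 322538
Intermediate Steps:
T = 84 (T = -38 + 122 = 84)
I(h, H) = -3584 - 7*H (I(h, H) = -7*(2*16**2 + H) = -7*(2*256 + H) = -7*(512 + H) = -3584 - 7*H)
I(-449, T) - 1*(-326710) = (-3584 - 7*84) - 1*(-326710) = (-3584 - 588) + 326710 = -4172 + 326710 = 322538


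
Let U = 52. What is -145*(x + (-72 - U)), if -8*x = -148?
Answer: 30595/2 ≈ 15298.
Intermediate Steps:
x = 37/2 (x = -⅛*(-148) = 37/2 ≈ 18.500)
-145*(x + (-72 - U)) = -145*(37/2 + (-72 - 1*52)) = -145*(37/2 + (-72 - 52)) = -145*(37/2 - 124) = -145*(-211/2) = 30595/2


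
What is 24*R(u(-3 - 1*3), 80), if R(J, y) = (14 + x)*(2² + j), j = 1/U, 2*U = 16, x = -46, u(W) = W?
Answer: -3168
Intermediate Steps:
U = 8 (U = (½)*16 = 8)
j = ⅛ (j = 1/8 = ⅛ ≈ 0.12500)
R(J, y) = -132 (R(J, y) = (14 - 46)*(2² + ⅛) = -32*(4 + ⅛) = -32*33/8 = -132)
24*R(u(-3 - 1*3), 80) = 24*(-132) = -3168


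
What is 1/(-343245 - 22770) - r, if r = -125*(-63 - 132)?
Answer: -8921615626/366015 ≈ -24375.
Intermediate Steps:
r = 24375 (r = -125*(-195) = 24375)
1/(-343245 - 22770) - r = 1/(-343245 - 22770) - 1*24375 = 1/(-366015) - 24375 = -1/366015 - 24375 = -8921615626/366015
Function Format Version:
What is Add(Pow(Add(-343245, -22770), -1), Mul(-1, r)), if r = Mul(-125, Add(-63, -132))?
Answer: Rational(-8921615626, 366015) ≈ -24375.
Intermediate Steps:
r = 24375 (r = Mul(-125, -195) = 24375)
Add(Pow(Add(-343245, -22770), -1), Mul(-1, r)) = Add(Pow(Add(-343245, -22770), -1), Mul(-1, 24375)) = Add(Pow(-366015, -1), -24375) = Add(Rational(-1, 366015), -24375) = Rational(-8921615626, 366015)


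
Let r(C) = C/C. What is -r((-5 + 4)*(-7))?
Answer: -1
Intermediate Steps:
r(C) = 1
-r((-5 + 4)*(-7)) = -1*1 = -1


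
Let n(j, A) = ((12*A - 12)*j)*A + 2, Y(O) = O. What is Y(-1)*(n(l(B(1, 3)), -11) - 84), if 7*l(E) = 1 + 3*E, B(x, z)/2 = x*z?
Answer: -29522/7 ≈ -4217.4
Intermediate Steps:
B(x, z) = 2*x*z (B(x, z) = 2*(x*z) = 2*x*z)
l(E) = 1/7 + 3*E/7 (l(E) = (1 + 3*E)/7 = 1/7 + 3*E/7)
n(j, A) = 2 + A*j*(-12 + 12*A) (n(j, A) = ((-12 + 12*A)*j)*A + 2 = (j*(-12 + 12*A))*A + 2 = A*j*(-12 + 12*A) + 2 = 2 + A*j*(-12 + 12*A))
Y(-1)*(n(l(B(1, 3)), -11) - 84) = -((2 - 12*(-11)*(1/7 + 3*(2*1*3)/7) + 12*(1/7 + 3*(2*1*3)/7)*(-11)**2) - 84) = -((2 - 12*(-11)*(1/7 + (3/7)*6) + 12*(1/7 + (3/7)*6)*121) - 84) = -((2 - 12*(-11)*(1/7 + 18/7) + 12*(1/7 + 18/7)*121) - 84) = -((2 - 12*(-11)*19/7 + 12*(19/7)*121) - 84) = -((2 + 2508/7 + 27588/7) - 84) = -(30110/7 - 84) = -1*29522/7 = -29522/7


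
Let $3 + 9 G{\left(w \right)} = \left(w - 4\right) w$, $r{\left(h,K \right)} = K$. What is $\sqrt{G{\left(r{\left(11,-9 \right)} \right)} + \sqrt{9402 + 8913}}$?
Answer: $\frac{\sqrt{114 + 27 \sqrt{2035}}}{3} \approx 12.166$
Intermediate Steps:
$G{\left(w \right)} = - \frac{1}{3} + \frac{w \left(-4 + w\right)}{9}$ ($G{\left(w \right)} = - \frac{1}{3} + \frac{\left(w - 4\right) w}{9} = - \frac{1}{3} + \frac{\left(-4 + w\right) w}{9} = - \frac{1}{3} + \frac{w \left(-4 + w\right)}{9}$)
$\sqrt{G{\left(r{\left(11,-9 \right)} \right)} + \sqrt{9402 + 8913}} = \sqrt{\left(- \frac{1}{3} - -4 + \frac{\left(-9\right)^{2}}{9}\right) + \sqrt{9402 + 8913}} = \sqrt{\left(- \frac{1}{3} + 4 + \frac{1}{9} \cdot 81\right) + \sqrt{18315}} = \sqrt{\left(- \frac{1}{3} + 4 + 9\right) + 3 \sqrt{2035}} = \sqrt{\frac{38}{3} + 3 \sqrt{2035}}$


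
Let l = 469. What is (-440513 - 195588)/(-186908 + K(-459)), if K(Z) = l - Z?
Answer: 636101/185980 ≈ 3.4203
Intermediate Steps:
K(Z) = 469 - Z
(-440513 - 195588)/(-186908 + K(-459)) = (-440513 - 195588)/(-186908 + (469 - 1*(-459))) = -636101/(-186908 + (469 + 459)) = -636101/(-186908 + 928) = -636101/(-185980) = -636101*(-1/185980) = 636101/185980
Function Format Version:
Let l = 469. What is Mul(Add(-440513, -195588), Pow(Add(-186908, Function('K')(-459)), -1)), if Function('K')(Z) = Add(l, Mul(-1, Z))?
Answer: Rational(636101, 185980) ≈ 3.4203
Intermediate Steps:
Function('K')(Z) = Add(469, Mul(-1, Z))
Mul(Add(-440513, -195588), Pow(Add(-186908, Function('K')(-459)), -1)) = Mul(Add(-440513, -195588), Pow(Add(-186908, Add(469, Mul(-1, -459))), -1)) = Mul(-636101, Pow(Add(-186908, Add(469, 459)), -1)) = Mul(-636101, Pow(Add(-186908, 928), -1)) = Mul(-636101, Pow(-185980, -1)) = Mul(-636101, Rational(-1, 185980)) = Rational(636101, 185980)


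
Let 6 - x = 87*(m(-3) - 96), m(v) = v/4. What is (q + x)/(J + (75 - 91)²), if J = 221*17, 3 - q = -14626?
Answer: 92209/16052 ≈ 5.7444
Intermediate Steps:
m(v) = v/4 (m(v) = v*(¼) = v/4)
q = 14629 (q = 3 - 1*(-14626) = 3 + 14626 = 14629)
J = 3757
x = 33693/4 (x = 6 - 87*((¼)*(-3) - 96) = 6 - 87*(-¾ - 96) = 6 - 87*(-387)/4 = 6 - 1*(-33669/4) = 6 + 33669/4 = 33693/4 ≈ 8423.3)
(q + x)/(J + (75 - 91)²) = (14629 + 33693/4)/(3757 + (75 - 91)²) = 92209/(4*(3757 + (-16)²)) = 92209/(4*(3757 + 256)) = (92209/4)/4013 = (92209/4)*(1/4013) = 92209/16052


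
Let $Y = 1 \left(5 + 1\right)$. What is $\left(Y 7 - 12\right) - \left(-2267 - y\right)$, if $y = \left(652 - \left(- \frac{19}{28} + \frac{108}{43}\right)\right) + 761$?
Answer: $\frac{4464633}{1204} \approx 3708.2$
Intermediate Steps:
$Y = 6$ ($Y = 1 \cdot 6 = 6$)
$y = \frac{1699045}{1204}$ ($y = \left(652 - \frac{2207}{1204}\right) + 761 = \frac{782801}{1204} + 761 = \frac{1699045}{1204} \approx 1411.2$)
$\left(Y 7 - 12\right) - \left(-2267 - y\right) = \left(6 \cdot 7 - 12\right) - \left(-2267 - \frac{1699045}{1204}\right) = \left(42 - 12\right) - \left(-2267 - \frac{1699045}{1204}\right) = 30 - - \frac{4428513}{1204} = 30 + \frac{4428513}{1204} = \frac{4464633}{1204}$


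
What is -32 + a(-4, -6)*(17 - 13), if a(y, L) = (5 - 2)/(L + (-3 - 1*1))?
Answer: -166/5 ≈ -33.200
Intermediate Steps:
a(y, L) = 3/(-4 + L) (a(y, L) = 3/(L + (-3 - 1)) = 3/(L - 4) = 3/(-4 + L))
-32 + a(-4, -6)*(17 - 13) = -32 + (3/(-4 - 6))*(17 - 13) = -32 + (3/(-10))*4 = -32 + (3*(-⅒))*4 = -32 - 3/10*4 = -32 - 6/5 = -166/5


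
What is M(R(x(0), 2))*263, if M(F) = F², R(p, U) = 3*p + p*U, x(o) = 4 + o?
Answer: 105200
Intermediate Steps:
R(p, U) = 3*p + U*p
M(R(x(0), 2))*263 = ((4 + 0)*(3 + 2))²*263 = (4*5)²*263 = 20²*263 = 400*263 = 105200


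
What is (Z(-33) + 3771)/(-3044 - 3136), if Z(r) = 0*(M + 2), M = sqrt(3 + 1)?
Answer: -1257/2060 ≈ -0.61019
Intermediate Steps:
M = 2 (M = sqrt(4) = 2)
Z(r) = 0 (Z(r) = 0*(2 + 2) = 0*4 = 0)
(Z(-33) + 3771)/(-3044 - 3136) = (0 + 3771)/(-3044 - 3136) = 3771/(-6180) = 3771*(-1/6180) = -1257/2060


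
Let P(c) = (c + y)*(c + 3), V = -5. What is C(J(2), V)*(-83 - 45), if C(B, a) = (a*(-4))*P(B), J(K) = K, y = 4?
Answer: -76800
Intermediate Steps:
P(c) = (3 + c)*(4 + c) (P(c) = (c + 4)*(c + 3) = (4 + c)*(3 + c) = (3 + c)*(4 + c))
C(B, a) = -4*a*(12 + B² + 7*B) (C(B, a) = (a*(-4))*(12 + B² + 7*B) = (-4*a)*(12 + B² + 7*B) = -4*a*(12 + B² + 7*B))
C(J(2), V)*(-83 - 45) = (-4*(-5)*(12 + 2² + 7*2))*(-83 - 45) = -4*(-5)*(12 + 4 + 14)*(-128) = -4*(-5)*30*(-128) = 600*(-128) = -76800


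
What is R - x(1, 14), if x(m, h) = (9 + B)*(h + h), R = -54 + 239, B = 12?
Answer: -403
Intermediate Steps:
R = 185
x(m, h) = 42*h (x(m, h) = (9 + 12)*(h + h) = 21*(2*h) = 42*h)
R - x(1, 14) = 185 - 42*14 = 185 - 1*588 = 185 - 588 = -403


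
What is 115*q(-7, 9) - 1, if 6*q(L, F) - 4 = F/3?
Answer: 799/6 ≈ 133.17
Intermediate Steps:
q(L, F) = ⅔ + F/18 (q(L, F) = ⅔ + (F/3)/6 = ⅔ + F/18)
115*q(-7, 9) - 1 = 115*(⅔ + (1/18)*9) - 1 = 115*(⅔ + ½) - 1 = 115*(7/6) - 1 = 805/6 - 1 = 799/6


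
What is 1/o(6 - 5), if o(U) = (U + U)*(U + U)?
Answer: ¼ ≈ 0.25000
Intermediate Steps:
o(U) = 4*U² (o(U) = (2*U)*(2*U) = 4*U²)
1/o(6 - 5) = 1/(4*(6 - 5)²) = 1/(4*1²) = 1/(4*1) = 1/4 = ¼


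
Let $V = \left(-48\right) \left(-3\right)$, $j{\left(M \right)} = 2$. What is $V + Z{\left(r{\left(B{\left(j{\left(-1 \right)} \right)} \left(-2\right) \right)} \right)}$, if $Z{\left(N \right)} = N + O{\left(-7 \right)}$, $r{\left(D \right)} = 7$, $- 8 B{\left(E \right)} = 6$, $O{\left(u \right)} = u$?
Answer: $144$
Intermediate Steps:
$B{\left(E \right)} = - \frac{3}{4}$ ($B{\left(E \right)} = \left(- \frac{1}{8}\right) 6 = - \frac{3}{4}$)
$V = 144$
$Z{\left(N \right)} = -7 + N$ ($Z{\left(N \right)} = N - 7 = -7 + N$)
$V + Z{\left(r{\left(B{\left(j{\left(-1 \right)} \right)} \left(-2\right) \right)} \right)} = 144 + \left(-7 + 7\right) = 144 + 0 = 144$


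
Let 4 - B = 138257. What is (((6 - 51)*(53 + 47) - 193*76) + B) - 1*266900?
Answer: -424321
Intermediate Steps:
B = -138253 (B = 4 - 1*138257 = 4 - 138257 = -138253)
(((6 - 51)*(53 + 47) - 193*76) + B) - 1*266900 = (((6 - 51)*(53 + 47) - 193*76) - 138253) - 1*266900 = ((-45*100 - 14668) - 138253) - 266900 = ((-4500 - 14668) - 138253) - 266900 = (-19168 - 138253) - 266900 = -157421 - 266900 = -424321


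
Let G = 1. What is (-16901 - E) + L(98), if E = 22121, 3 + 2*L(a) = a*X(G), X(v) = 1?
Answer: -77949/2 ≈ -38975.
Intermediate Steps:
L(a) = -3/2 + a/2 (L(a) = -3/2 + (a*1)/2 = -3/2 + a/2)
(-16901 - E) + L(98) = (-16901 - 1*22121) + (-3/2 + (½)*98) = (-16901 - 22121) + (-3/2 + 49) = -39022 + 95/2 = -77949/2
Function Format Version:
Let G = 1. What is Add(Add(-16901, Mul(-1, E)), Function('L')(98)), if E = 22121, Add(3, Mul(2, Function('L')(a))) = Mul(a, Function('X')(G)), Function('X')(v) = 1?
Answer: Rational(-77949, 2) ≈ -38975.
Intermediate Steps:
Function('L')(a) = Add(Rational(-3, 2), Mul(Rational(1, 2), a)) (Function('L')(a) = Add(Rational(-3, 2), Mul(Rational(1, 2), Mul(a, 1))) = Add(Rational(-3, 2), Mul(Rational(1, 2), a)))
Add(Add(-16901, Mul(-1, E)), Function('L')(98)) = Add(Add(-16901, Mul(-1, 22121)), Add(Rational(-3, 2), Mul(Rational(1, 2), 98))) = Add(Add(-16901, -22121), Add(Rational(-3, 2), 49)) = Add(-39022, Rational(95, 2)) = Rational(-77949, 2)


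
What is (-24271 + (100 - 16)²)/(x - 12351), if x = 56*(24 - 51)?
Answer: 17215/13863 ≈ 1.2418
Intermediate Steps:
x = -1512 (x = 56*(-27) = -1512)
(-24271 + (100 - 16)²)/(x - 12351) = (-24271 + (100 - 16)²)/(-1512 - 12351) = (-24271 + 84²)/(-13863) = (-24271 + 7056)*(-1/13863) = -17215*(-1/13863) = 17215/13863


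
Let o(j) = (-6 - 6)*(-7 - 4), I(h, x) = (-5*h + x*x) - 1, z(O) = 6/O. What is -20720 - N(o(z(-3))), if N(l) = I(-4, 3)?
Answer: -20748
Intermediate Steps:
I(h, x) = -1 + x² - 5*h (I(h, x) = (-5*h + x²) - 1 = (x² - 5*h) - 1 = -1 + x² - 5*h)
o(j) = 132 (o(j) = -12*(-11) = 132)
N(l) = 28 (N(l) = -1 + 3² - 5*(-4) = -1 + 9 + 20 = 28)
-20720 - N(o(z(-3))) = -20720 - 1*28 = -20720 - 28 = -20748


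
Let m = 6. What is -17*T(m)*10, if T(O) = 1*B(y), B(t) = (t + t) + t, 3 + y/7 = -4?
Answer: 24990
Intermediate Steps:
y = -49 (y = -21 + 7*(-4) = -21 - 28 = -49)
B(t) = 3*t (B(t) = 2*t + t = 3*t)
T(O) = -147 (T(O) = 1*(3*(-49)) = 1*(-147) = -147)
-17*T(m)*10 = -17*(-147)*10 = 2499*10 = 24990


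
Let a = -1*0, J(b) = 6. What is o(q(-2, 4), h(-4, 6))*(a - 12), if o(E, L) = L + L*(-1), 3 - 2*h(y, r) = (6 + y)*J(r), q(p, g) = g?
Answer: 0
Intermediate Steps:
a = 0
h(y, r) = -33/2 - 3*y (h(y, r) = 3/2 - (6 + y)*6/2 = 3/2 - (36 + 6*y)/2 = 3/2 + (-18 - 3*y) = -33/2 - 3*y)
o(E, L) = 0 (o(E, L) = L - L = 0)
o(q(-2, 4), h(-4, 6))*(a - 12) = 0*(0 - 12) = 0*(-12) = 0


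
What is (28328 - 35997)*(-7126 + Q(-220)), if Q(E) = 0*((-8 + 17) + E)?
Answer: 54649294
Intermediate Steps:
Q(E) = 0 (Q(E) = 0*(9 + E) = 0)
(28328 - 35997)*(-7126 + Q(-220)) = (28328 - 35997)*(-7126 + 0) = -7669*(-7126) = 54649294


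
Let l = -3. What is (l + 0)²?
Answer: 9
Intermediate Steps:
(l + 0)² = (-3 + 0)² = (-3)² = 9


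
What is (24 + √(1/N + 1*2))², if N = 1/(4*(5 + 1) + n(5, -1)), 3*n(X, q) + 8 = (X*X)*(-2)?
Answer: 1748/3 + 32*√15 ≈ 706.60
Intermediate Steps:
n(X, q) = -8/3 - 2*X²/3 (n(X, q) = -8/3 + ((X*X)*(-2))/3 = -8/3 + (X²*(-2))/3 = -8/3 + (-2*X²)/3 = -8/3 - 2*X²/3)
N = 3/14 (N = 1/(4*(5 + 1) + (-8/3 - ⅔*5²)) = 1/(4*6 + (-8/3 - ⅔*25)) = 1/(24 + (-8/3 - 50/3)) = 1/(24 - 58/3) = 1/(14/3) = 3/14 ≈ 0.21429)
(24 + √(1/N + 1*2))² = (24 + √(1/(3/14) + 1*2))² = (24 + √(14/3 + 2))² = (24 + √(20/3))² = (24 + 2*√15/3)²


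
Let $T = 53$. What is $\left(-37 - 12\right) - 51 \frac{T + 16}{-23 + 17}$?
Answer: $\frac{1075}{2} \approx 537.5$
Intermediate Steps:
$\left(-37 - 12\right) - 51 \frac{T + 16}{-23 + 17} = \left(-37 - 12\right) - 51 \frac{53 + 16}{-23 + 17} = -49 - 51 \frac{69}{-6} = -49 - 51 \cdot 69 \left(- \frac{1}{6}\right) = -49 - - \frac{1173}{2} = -49 + \frac{1173}{2} = \frac{1075}{2}$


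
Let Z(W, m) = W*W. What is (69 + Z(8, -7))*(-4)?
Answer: -532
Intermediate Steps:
Z(W, m) = W**2
(69 + Z(8, -7))*(-4) = (69 + 8**2)*(-4) = (69 + 64)*(-4) = 133*(-4) = -532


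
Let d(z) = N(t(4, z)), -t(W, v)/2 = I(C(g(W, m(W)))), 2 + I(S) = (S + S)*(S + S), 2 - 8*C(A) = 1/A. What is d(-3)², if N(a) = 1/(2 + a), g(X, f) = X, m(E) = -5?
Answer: 16384/516961 ≈ 0.031693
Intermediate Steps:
C(A) = ¼ - 1/(8*A)
I(S) = -2 + 4*S² (I(S) = -2 + (S + S)*(S + S) = -2 + (2*S)*(2*S) = -2 + 4*S²)
t(W, v) = 4 - (-1 + 2*W)²/(8*W²) (t(W, v) = -2*(-2 + 4*((-1 + 2*W)/(8*W))²) = -2*(-2 + 4*((-1 + 2*W)²/(64*W²))) = -2*(-2 + (-1 + 2*W)²/(16*W²)) = 4 - (-1 + 2*W)²/(8*W²))
d(z) = 128/719 (d(z) = 1/(2 + (⅛)*(-1 + 4*4 + 28*4²)/4²) = 1/(2 + (⅛)*(1/16)*(-1 + 16 + 28*16)) = 1/(2 + (⅛)*(1/16)*(-1 + 16 + 448)) = 1/(2 + (⅛)*(1/16)*463) = 1/(2 + 463/128) = 1/(719/128) = 128/719)
d(-3)² = (128/719)² = 16384/516961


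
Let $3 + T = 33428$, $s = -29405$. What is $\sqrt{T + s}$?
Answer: $2 \sqrt{1005} \approx 63.403$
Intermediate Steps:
$T = 33425$ ($T = -3 + 33428 = 33425$)
$\sqrt{T + s} = \sqrt{33425 - 29405} = \sqrt{4020} = 2 \sqrt{1005}$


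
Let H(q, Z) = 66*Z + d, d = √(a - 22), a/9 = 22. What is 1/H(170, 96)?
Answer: 36/228095 - √11/10036180 ≈ 0.00015750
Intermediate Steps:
a = 198 (a = 9*22 = 198)
d = 4*√11 (d = √(198 - 22) = √176 = 4*√11 ≈ 13.266)
H(q, Z) = 4*√11 + 66*Z (H(q, Z) = 66*Z + 4*√11 = 4*√11 + 66*Z)
1/H(170, 96) = 1/(4*√11 + 66*96) = 1/(4*√11 + 6336) = 1/(6336 + 4*√11)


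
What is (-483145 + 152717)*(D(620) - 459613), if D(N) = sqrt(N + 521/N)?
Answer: 151869004364 - 495642*sqrt(6629195)/155 ≈ 1.5186e+11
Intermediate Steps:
(-483145 + 152717)*(D(620) - 459613) = (-483145 + 152717)*(sqrt(620 + 521/620) - 459613) = -330428*(sqrt(620 + 521*(1/620)) - 459613) = -330428*(sqrt(620 + 521/620) - 459613) = -330428*(sqrt(384921/620) - 459613) = -330428*(3*sqrt(6629195)/310 - 459613) = -330428*(-459613 + 3*sqrt(6629195)/310) = 151869004364 - 495642*sqrt(6629195)/155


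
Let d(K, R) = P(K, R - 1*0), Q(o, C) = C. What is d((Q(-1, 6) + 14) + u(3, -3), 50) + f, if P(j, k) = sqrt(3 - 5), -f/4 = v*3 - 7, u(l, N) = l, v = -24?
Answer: 316 + I*sqrt(2) ≈ 316.0 + 1.4142*I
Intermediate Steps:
f = 316 (f = -4*(-24*3 - 7) = -4*(-72 - 7) = -4*(-79) = 316)
P(j, k) = I*sqrt(2) (P(j, k) = sqrt(-2) = I*sqrt(2))
d(K, R) = I*sqrt(2)
d((Q(-1, 6) + 14) + u(3, -3), 50) + f = I*sqrt(2) + 316 = 316 + I*sqrt(2)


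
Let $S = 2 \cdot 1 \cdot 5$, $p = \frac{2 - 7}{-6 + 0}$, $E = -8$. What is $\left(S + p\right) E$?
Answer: $- \frac{260}{3} \approx -86.667$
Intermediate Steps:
$p = \frac{5}{6}$ ($p = - \frac{5}{-6} = \left(-5\right) \left(- \frac{1}{6}\right) = \frac{5}{6} \approx 0.83333$)
$S = 10$ ($S = 2 \cdot 5 = 10$)
$\left(S + p\right) E = \left(10 + \frac{5}{6}\right) \left(-8\right) = \frac{65}{6} \left(-8\right) = - \frac{260}{3}$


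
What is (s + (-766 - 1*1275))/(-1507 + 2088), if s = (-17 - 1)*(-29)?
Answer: -217/83 ≈ -2.6145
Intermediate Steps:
s = 522 (s = -18*(-29) = 522)
(s + (-766 - 1*1275))/(-1507 + 2088) = (522 + (-766 - 1*1275))/(-1507 + 2088) = (522 + (-766 - 1275))/581 = (522 - 2041)*(1/581) = -1519*1/581 = -217/83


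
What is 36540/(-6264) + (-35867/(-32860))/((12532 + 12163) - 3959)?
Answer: -128216443/21980160 ≈ -5.8333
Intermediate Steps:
36540/(-6264) + (-35867/(-32860))/((12532 + 12163) - 3959) = 36540*(-1/6264) + (-35867*(-1/32860))/(24695 - 3959) = -35/6 + (1157/1060)/20736 = -35/6 + (1157/1060)*(1/20736) = -35/6 + 1157/21980160 = -128216443/21980160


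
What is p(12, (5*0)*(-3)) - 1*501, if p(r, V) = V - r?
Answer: -513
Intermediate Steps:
p(12, (5*0)*(-3)) - 1*501 = ((5*0)*(-3) - 1*12) - 1*501 = (0*(-3) - 12) - 501 = (0 - 12) - 501 = -12 - 501 = -513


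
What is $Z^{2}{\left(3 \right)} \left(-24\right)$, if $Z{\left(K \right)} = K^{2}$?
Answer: $-1944$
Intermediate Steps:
$Z^{2}{\left(3 \right)} \left(-24\right) = \left(3^{2}\right)^{2} \left(-24\right) = 9^{2} \left(-24\right) = 81 \left(-24\right) = -1944$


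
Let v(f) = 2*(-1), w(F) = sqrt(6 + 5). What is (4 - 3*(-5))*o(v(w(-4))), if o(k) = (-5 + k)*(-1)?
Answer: 133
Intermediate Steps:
w(F) = sqrt(11)
v(f) = -2
o(k) = 5 - k
(4 - 3*(-5))*o(v(w(-4))) = (4 - 3*(-5))*(5 - 1*(-2)) = (4 + 15)*(5 + 2) = 19*7 = 133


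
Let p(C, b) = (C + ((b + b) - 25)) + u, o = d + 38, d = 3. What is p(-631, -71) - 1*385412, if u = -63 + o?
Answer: -386232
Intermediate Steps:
o = 41 (o = 3 + 38 = 41)
u = -22 (u = -63 + 41 = -22)
p(C, b) = -47 + C + 2*b (p(C, b) = (C + ((b + b) - 25)) - 22 = (C + (2*b - 25)) - 22 = (C + (-25 + 2*b)) - 22 = (-25 + C + 2*b) - 22 = -47 + C + 2*b)
p(-631, -71) - 1*385412 = (-47 - 631 + 2*(-71)) - 1*385412 = (-47 - 631 - 142) - 385412 = -820 - 385412 = -386232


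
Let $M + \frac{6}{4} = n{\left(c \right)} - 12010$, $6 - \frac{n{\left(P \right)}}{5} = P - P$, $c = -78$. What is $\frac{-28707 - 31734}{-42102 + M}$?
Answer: $\frac{120882}{108167} \approx 1.1175$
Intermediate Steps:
$n{\left(P \right)} = 30$ ($n{\left(P \right)} = 30 - 5 \left(P - P\right) = 30 - 0 = 30 + 0 = 30$)
$M = - \frac{23963}{2}$ ($M = - \frac{3}{2} + \left(30 - 12010\right) = - \frac{3}{2} - 11980 = - \frac{23963}{2} \approx -11982.0$)
$\frac{-28707 - 31734}{-42102 + M} = \frac{-28707 - 31734}{-42102 - \frac{23963}{2}} = - \frac{60441}{- \frac{108167}{2}} = \left(-60441\right) \left(- \frac{2}{108167}\right) = \frac{120882}{108167}$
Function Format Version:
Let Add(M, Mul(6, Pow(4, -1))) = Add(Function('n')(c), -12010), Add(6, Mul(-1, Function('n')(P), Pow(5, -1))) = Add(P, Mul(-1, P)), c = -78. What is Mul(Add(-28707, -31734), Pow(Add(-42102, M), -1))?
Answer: Rational(120882, 108167) ≈ 1.1175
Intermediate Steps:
Function('n')(P) = 30 (Function('n')(P) = Add(30, Mul(-5, Add(P, Mul(-1, P)))) = Add(30, Mul(-5, 0)) = Add(30, 0) = 30)
M = Rational(-23963, 2) (M = Add(Rational(-3, 2), Add(30, -12010)) = Add(Rational(-3, 2), -11980) = Rational(-23963, 2) ≈ -11982.)
Mul(Add(-28707, -31734), Pow(Add(-42102, M), -1)) = Mul(Add(-28707, -31734), Pow(Add(-42102, Rational(-23963, 2)), -1)) = Mul(-60441, Pow(Rational(-108167, 2), -1)) = Mul(-60441, Rational(-2, 108167)) = Rational(120882, 108167)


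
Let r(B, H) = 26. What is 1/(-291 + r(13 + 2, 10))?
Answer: -1/265 ≈ -0.0037736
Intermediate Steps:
1/(-291 + r(13 + 2, 10)) = 1/(-291 + 26) = 1/(-265) = -1/265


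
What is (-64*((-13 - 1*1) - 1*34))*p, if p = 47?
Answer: 144384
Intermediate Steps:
(-64*((-13 - 1*1) - 1*34))*p = -64*((-13 - 1*1) - 1*34)*47 = -64*((-13 - 1) - 34)*47 = -64*(-14 - 34)*47 = -64*(-48)*47 = 3072*47 = 144384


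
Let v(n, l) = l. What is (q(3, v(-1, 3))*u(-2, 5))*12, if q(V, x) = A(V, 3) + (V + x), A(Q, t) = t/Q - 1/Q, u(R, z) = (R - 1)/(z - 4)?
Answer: -240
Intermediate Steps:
u(R, z) = (-1 + R)/(-4 + z)
A(Q, t) = -1/Q + t/Q
q(V, x) = V + x + 2/V (q(V, x) = (-1 + 3)/V + (V + x) = 2/V + (V + x) = V + x + 2/V)
(q(3, v(-1, 3))*u(-2, 5))*12 = ((3 + 3 + 2/3)*((-1 - 2)/(-4 + 5)))*12 = ((3 + 3 + 2*(1/3))*(-3/1))*12 = ((3 + 3 + 2/3)*(1*(-3)))*12 = ((20/3)*(-3))*12 = -20*12 = -240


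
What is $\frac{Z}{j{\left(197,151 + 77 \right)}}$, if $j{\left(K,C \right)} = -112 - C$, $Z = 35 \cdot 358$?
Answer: $- \frac{1253}{34} \approx -36.853$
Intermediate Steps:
$Z = 12530$
$\frac{Z}{j{\left(197,151 + 77 \right)}} = \frac{12530}{-112 - \left(151 + 77\right)} = \frac{12530}{-112 - 228} = \frac{12530}{-340} = 12530 \left(- \frac{1}{340}\right) = - \frac{1253}{34}$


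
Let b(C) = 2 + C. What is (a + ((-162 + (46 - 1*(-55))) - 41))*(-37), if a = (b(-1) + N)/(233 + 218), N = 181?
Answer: 1695340/451 ≈ 3759.1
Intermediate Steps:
a = 182/451 (a = ((2 - 1) + 181)/(233 + 218) = (1 + 181)/451 = 182*(1/451) = 182/451 ≈ 0.40355)
(a + ((-162 + (46 - 1*(-55))) - 41))*(-37) = (182/451 + ((-162 + (46 - 1*(-55))) - 41))*(-37) = (182/451 + ((-162 + (46 + 55)) - 41))*(-37) = (182/451 + ((-162 + 101) - 41))*(-37) = (182/451 + (-61 - 41))*(-37) = (182/451 - 102)*(-37) = -45820/451*(-37) = 1695340/451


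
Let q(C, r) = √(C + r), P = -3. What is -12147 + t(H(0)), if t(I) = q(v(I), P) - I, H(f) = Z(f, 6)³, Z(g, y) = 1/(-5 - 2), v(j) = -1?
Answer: -4166420/343 + 2*I ≈ -12147.0 + 2.0*I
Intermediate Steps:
Z(g, y) = -⅐ (Z(g, y) = 1/(-7) = -⅐)
H(f) = -1/343 (H(f) = (-⅐)³ = -1/343)
t(I) = -I + 2*I (t(I) = √(-1 - 3) - I = √(-4) - I = 2*I - I = -I + 2*I)
-12147 + t(H(0)) = -12147 + (-1*(-1/343) + 2*I) = -12147 + (1/343 + 2*I) = -4166420/343 + 2*I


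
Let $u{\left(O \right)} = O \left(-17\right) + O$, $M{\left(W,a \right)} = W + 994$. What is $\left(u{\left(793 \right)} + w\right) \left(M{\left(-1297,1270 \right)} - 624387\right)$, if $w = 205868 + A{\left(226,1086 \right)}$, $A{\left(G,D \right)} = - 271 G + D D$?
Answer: $-819174737700$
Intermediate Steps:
$M{\left(W,a \right)} = 994 + W$
$u{\left(O \right)} = - 16 O$ ($u{\left(O \right)} = - 17 O + O = - 16 O$)
$A{\left(G,D \right)} = D^{2} - 271 G$ ($A{\left(G,D \right)} = - 271 G + D^{2} = D^{2} - 271 G$)
$w = 1324018$ ($w = 205868 + \left(1086^{2} - 61246\right) = 205868 + \left(1179396 - 61246\right) = 205868 + 1118150 = 1324018$)
$\left(u{\left(793 \right)} + w\right) \left(M{\left(-1297,1270 \right)} - 624387\right) = \left(\left(-16\right) 793 + 1324018\right) \left(\left(994 - 1297\right) - 624387\right) = \left(-12688 + 1324018\right) \left(-303 - 624387\right) = 1311330 \left(-624690\right) = -819174737700$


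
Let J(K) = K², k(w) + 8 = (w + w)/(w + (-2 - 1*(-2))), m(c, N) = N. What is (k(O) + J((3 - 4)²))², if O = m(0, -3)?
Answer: 25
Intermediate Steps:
O = -3
k(w) = -6 (k(w) = -8 + (w + w)/(w + (-2 - 1*(-2))) = -8 + (2*w)/(w + (-2 + 2)) = -8 + (2*w)/(w + 0) = -8 + (2*w)/w = -8 + 2 = -6)
(k(O) + J((3 - 4)²))² = (-6 + ((3 - 4)²)²)² = (-6 + ((-1)²)²)² = (-6 + 1²)² = (-6 + 1)² = (-5)² = 25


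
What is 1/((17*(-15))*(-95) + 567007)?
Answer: 1/591232 ≈ 1.6914e-6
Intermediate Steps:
1/((17*(-15))*(-95) + 567007) = 1/(-255*(-95) + 567007) = 1/(24225 + 567007) = 1/591232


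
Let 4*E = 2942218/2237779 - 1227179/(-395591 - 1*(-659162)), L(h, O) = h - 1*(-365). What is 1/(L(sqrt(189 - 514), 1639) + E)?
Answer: 2026970702375521871861972772/739960165903083164983795056529 - 27830411225710910969478480*I*sqrt(13)/739960165903083164983795056529 ≈ 0.0027393 - 0.00013561*I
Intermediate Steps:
L(h, O) = 365 + h (L(h, O) = h + 365 = 365 + h)
E = -1970672054963/2359254595236 (E = (2942218/2237779 - 1227179/(-395591 - 1*(-659162)))/4 = (2942218*(1/2237779) - 1227179/(-395591 + 659162))/4 = (2942218/2237779 - 1227179/263571)/4 = (1/4)*(-1970672054963/589813648809) = -1970672054963/2359254595236 ≈ -0.83529)
1/(L(sqrt(189 - 514), 1639) + E) = 1/((365 + sqrt(189 - 514)) - 1970672054963/2359254595236) = 1/((365 + sqrt(-325)) - 1970672054963/2359254595236) = 1/((365 + 5*I*sqrt(13)) - 1970672054963/2359254595236) = 1/(859157255206177/2359254595236 + 5*I*sqrt(13))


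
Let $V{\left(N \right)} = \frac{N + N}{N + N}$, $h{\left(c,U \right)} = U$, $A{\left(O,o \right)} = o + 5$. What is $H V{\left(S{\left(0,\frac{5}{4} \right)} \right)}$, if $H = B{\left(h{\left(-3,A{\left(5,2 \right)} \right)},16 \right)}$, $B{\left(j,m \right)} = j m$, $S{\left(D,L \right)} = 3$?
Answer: $112$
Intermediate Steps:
$A{\left(O,o \right)} = 5 + o$
$V{\left(N \right)} = 1$ ($V{\left(N \right)} = \frac{2 N}{2 N} = 2 N \frac{1}{2 N} = 1$)
$H = 112$ ($H = \left(5 + 2\right) 16 = 7 \cdot 16 = 112$)
$H V{\left(S{\left(0,\frac{5}{4} \right)} \right)} = 112 \cdot 1 = 112$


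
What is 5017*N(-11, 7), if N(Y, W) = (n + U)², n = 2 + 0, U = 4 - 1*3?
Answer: 45153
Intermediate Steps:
U = 1 (U = 4 - 3 = 1)
n = 2
N(Y, W) = 9 (N(Y, W) = (2 + 1)² = 3² = 9)
5017*N(-11, 7) = 5017*9 = 45153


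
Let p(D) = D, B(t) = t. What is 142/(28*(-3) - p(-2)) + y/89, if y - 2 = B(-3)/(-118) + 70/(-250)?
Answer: -18429941/10764550 ≈ -1.7121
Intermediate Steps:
y = 5149/2950 (y = 2 + (-3/(-118) + 70/(-250)) = 2 + (-3*(-1/118) + 70*(-1/250)) = 2 + (3/118 - 7/25) = 2 - 751/2950 = 5149/2950 ≈ 1.7454)
142/(28*(-3) - p(-2)) + y/89 = 142/(28*(-3) - 1*(-2)) + (5149/2950)/89 = 142/(-84 + 2) + (5149/2950)*(1/89) = 142/(-82) + 5149/262550 = 142*(-1/82) + 5149/262550 = -71/41 + 5149/262550 = -18429941/10764550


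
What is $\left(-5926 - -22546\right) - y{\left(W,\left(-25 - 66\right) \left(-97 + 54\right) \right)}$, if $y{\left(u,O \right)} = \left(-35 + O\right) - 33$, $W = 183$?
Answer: $12775$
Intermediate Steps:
$y{\left(u,O \right)} = -68 + O$
$\left(-5926 - -22546\right) - y{\left(W,\left(-25 - 66\right) \left(-97 + 54\right) \right)} = \left(-5926 - -22546\right) - \left(-68 + \left(-25 - 66\right) \left(-97 + 54\right)\right) = \left(-5926 + 22546\right) - \left(-68 - -3913\right) = 16620 - \left(-68 + 3913\right) = 16620 - 3845 = 12775$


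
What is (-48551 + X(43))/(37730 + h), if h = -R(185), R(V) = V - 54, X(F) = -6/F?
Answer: -25153/19479 ≈ -1.2913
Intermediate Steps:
R(V) = -54 + V
h = -131 (h = -(-54 + 185) = -1*131 = -131)
(-48551 + X(43))/(37730 + h) = (-48551 - 6/43)/(37730 - 131) = (-48551 - 6*1/43)/37599 = (-48551 - 6/43)*(1/37599) = -2087699/43*1/37599 = -25153/19479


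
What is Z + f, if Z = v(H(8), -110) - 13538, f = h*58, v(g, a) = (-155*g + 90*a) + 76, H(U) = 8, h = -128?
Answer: -32026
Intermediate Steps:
v(g, a) = 76 - 155*g + 90*a
f = -7424 (f = -128*58 = -7424)
Z = -24602 (Z = (76 - 155*8 + 90*(-110)) - 13538 = (76 - 1240 - 9900) - 13538 = -11064 - 13538 = -24602)
Z + f = -24602 - 7424 = -32026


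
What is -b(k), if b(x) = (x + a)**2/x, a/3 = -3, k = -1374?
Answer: 637563/458 ≈ 1392.1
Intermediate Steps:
a = -9 (a = 3*(-3) = -9)
b(x) = (-9 + x)**2/x (b(x) = (x - 9)**2/x = (-9 + x)**2/x)
-b(k) = -(-9 - 1374)**2/(-1374) = -(-1)*(-1383)**2/1374 = -(-1)*1912689/1374 = -1*(-637563/458) = 637563/458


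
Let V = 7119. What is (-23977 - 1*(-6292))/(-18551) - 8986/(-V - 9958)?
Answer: 468706031/316795427 ≈ 1.4795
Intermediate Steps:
(-23977 - 1*(-6292))/(-18551) - 8986/(-V - 9958) = (-23977 - 1*(-6292))/(-18551) - 8986/(-1*7119 - 9958) = (-23977 + 6292)*(-1/18551) - 8986/(-7119 - 9958) = -17685*(-1/18551) - 8986/(-17077) = 17685/18551 - 8986*(-1/17077) = 17685/18551 + 8986/17077 = 468706031/316795427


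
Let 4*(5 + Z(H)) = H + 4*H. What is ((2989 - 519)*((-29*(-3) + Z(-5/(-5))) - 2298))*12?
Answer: -65645190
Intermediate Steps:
Z(H) = -5 + 5*H/4 (Z(H) = -5 + (H + 4*H)/4 = -5 + (5*H)/4 = -5 + 5*H/4)
((2989 - 519)*((-29*(-3) + Z(-5/(-5))) - 2298))*12 = ((2989 - 519)*((-29*(-3) + (-5 + 5*(-5/(-5))/4)) - 2298))*12 = (2470*((87 + (-5 + 5*(-5*(-⅕))/4)) - 2298))*12 = (2470*((87 + (-5 + (5/4)*1)) - 2298))*12 = (2470*((87 + (-5 + 5/4)) - 2298))*12 = (2470*((87 - 15/4) - 2298))*12 = (2470*(333/4 - 2298))*12 = (2470*(-8859/4))*12 = -10940865/2*12 = -65645190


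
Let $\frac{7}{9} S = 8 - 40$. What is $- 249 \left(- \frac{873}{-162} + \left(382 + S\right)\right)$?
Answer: $- \frac{3621041}{42} \approx -86215.0$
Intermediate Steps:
$S = - \frac{288}{7}$ ($S = \frac{9 \left(8 - 40\right)}{7} = \frac{9}{7} \left(-32\right) = - \frac{288}{7} \approx -41.143$)
$- 249 \left(- \frac{873}{-162} + \left(382 + S\right)\right) = - 249 \left(- \frac{873}{-162} + \left(382 - \frac{288}{7}\right)\right) = - 249 \left(\left(-873\right) \left(- \frac{1}{162}\right) + \frac{2386}{7}\right) = - 249 \left(\frac{97}{18} + \frac{2386}{7}\right) = \left(-249\right) \frac{43627}{126} = - \frac{3621041}{42}$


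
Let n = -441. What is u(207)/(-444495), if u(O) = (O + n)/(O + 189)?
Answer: 13/9778890 ≈ 1.3294e-6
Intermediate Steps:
u(O) = (-441 + O)/(189 + O) (u(O) = (O - 441)/(O + 189) = (-441 + O)/(189 + O))
u(207)/(-444495) = ((-441 + 207)/(189 + 207))/(-444495) = (-234/396)*(-1/444495) = ((1/396)*(-234))*(-1/444495) = -13/22*(-1/444495) = 13/9778890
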